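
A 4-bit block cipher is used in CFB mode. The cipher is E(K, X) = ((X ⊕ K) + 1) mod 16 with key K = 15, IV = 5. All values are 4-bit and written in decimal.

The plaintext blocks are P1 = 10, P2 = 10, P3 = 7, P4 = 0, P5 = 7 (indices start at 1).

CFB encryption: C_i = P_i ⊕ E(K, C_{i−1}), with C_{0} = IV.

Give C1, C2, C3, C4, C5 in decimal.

C1 = 1, C2 = 5, C3 = 12, C4 = 4, C5 = 11

C1: E(K, 5) = 11; 10 ⊕ 11 = 1.
C2: E(K, 1) = 15; 10 ⊕ 15 = 5.
C3: E(K, 5) = 11; 7 ⊕ 11 = 12.
C4: E(K, 12) = 4; 0 ⊕ 4 = 4.
C5: E(K, 4) = 12; 7 ⊕ 12 = 11.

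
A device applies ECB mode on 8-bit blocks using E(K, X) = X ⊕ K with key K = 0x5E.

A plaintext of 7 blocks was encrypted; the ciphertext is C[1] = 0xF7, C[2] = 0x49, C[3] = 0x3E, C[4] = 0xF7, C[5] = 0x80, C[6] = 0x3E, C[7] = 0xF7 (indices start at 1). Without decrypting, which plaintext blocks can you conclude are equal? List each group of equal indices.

ECB encrypts each block independently with the same key, so equal ciphertext blocks imply equal plaintext blocks.
C[1] = C[4] = C[7] = 0xF7, so P[1] = P[4] = P[7].
C[3] = C[6] = 0x3E, so P[3] = P[6].

P[1] = P[4] = P[7]; P[3] = P[6]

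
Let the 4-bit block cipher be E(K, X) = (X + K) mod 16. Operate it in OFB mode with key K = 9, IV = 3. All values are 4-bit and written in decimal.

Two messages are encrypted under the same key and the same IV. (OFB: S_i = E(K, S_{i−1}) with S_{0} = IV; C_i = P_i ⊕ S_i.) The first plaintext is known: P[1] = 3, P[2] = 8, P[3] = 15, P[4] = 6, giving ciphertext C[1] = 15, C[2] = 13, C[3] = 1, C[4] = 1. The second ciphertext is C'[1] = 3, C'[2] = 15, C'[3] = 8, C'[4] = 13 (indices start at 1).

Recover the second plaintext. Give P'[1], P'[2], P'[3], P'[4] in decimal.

P'[1] = 15, P'[2] = 10, P'[3] = 6, P'[4] = 10

In OFB with a reused IV, both messages share the same keystream S_i, so C_i ⊕ C'_i = P_i ⊕ P'_i and thus P'_i = P_i ⊕ C_i ⊕ C'_i.
P'[1]: 3 ⊕ 15 ⊕ 3 = 15.
P'[2]: 8 ⊕ 13 ⊕ 15 = 10.
P'[3]: 15 ⊕ 1 ⊕ 8 = 6.
P'[4]: 6 ⊕ 1 ⊕ 13 = 10.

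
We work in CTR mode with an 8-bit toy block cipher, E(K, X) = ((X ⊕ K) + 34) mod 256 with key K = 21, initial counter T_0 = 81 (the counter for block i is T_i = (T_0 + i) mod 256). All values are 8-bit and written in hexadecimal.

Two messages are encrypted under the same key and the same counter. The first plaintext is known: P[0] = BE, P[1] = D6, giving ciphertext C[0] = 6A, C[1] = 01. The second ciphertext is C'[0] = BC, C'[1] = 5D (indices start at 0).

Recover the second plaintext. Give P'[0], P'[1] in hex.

P'[0] = 68, P'[1] = 8A

In CTR with a reused counter, both messages share the same keystream S_i, so C_i ⊕ C'_i = P_i ⊕ P'_i and thus P'_i = P_i ⊕ C_i ⊕ C'_i.
P'[0]: BE ⊕ 6A ⊕ BC = 68.
P'[1]: D6 ⊕ 01 ⊕ 5D = 8A.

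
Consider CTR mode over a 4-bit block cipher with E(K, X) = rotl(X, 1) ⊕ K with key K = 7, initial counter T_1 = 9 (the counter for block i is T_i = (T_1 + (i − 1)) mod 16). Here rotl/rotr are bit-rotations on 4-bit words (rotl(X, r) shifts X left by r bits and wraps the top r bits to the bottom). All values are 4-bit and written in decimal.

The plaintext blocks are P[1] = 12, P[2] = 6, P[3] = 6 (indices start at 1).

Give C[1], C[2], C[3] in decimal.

CTR encryption: S_i = E(K, T_i) where T_i is the counter for block i; C_i = P_i ⊕ S_i.
C[1]: T = 9, S = E(K, T) = 4; 12 ⊕ 4 = 8.
C[2]: T = 10, S = E(K, T) = 2; 6 ⊕ 2 = 4.
C[3]: T = 11, S = E(K, T) = 0; 6 ⊕ 0 = 6.

C[1] = 8, C[2] = 4, C[3] = 6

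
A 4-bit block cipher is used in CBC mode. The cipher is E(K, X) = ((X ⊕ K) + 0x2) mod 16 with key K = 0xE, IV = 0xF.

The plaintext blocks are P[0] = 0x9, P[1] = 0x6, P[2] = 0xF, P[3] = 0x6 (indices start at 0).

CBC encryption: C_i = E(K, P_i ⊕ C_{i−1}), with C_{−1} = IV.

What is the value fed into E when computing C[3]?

0x1

C[0]: P[0] ⊕ 0xF = 0x6; E(K, 0x6) = 0xA.
C[1]: P[1] ⊕ 0xA = 0xC; E(K, 0xC) = 0x4.
C[2]: P[2] ⊕ 0x4 = 0xB; E(K, 0xB) = 0x7.
C[3]: P[3] ⊕ 0x7 = 0x1; E(K, 0x1) = 0x1.
So the input to E for block [3] is 0x1.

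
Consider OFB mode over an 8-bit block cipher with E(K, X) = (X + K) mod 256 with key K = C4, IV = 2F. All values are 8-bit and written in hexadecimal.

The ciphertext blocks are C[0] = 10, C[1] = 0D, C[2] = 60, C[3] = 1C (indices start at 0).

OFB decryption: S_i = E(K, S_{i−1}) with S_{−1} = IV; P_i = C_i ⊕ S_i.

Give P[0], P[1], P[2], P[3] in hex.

P[0]: S = E(K, 2F) = F3; 10 ⊕ F3 = E3.
P[1]: S = E(K, F3) = B7; 0D ⊕ B7 = BA.
P[2]: S = E(K, B7) = 7B; 60 ⊕ 7B = 1B.
P[3]: S = E(K, 7B) = 3F; 1C ⊕ 3F = 23.

P[0] = E3, P[1] = BA, P[2] = 1B, P[3] = 23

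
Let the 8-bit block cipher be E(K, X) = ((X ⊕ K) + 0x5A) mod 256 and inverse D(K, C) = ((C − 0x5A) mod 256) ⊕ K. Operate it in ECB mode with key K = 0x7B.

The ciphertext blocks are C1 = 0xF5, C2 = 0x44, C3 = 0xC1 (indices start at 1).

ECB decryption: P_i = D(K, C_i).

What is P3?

P3: D(K, 0xC1) = 0x1C.

P3 = 0x1C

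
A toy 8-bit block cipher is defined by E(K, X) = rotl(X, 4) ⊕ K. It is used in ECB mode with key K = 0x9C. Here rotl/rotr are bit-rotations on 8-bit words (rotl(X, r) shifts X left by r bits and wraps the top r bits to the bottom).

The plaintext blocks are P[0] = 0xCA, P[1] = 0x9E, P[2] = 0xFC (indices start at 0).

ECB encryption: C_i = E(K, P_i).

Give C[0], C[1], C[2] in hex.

C[0] = 0x30, C[1] = 0x75, C[2] = 0x53

C[0]: E(K, 0xCA) = 0x30.
C[1]: E(K, 0x9E) = 0x75.
C[2]: E(K, 0xFC) = 0x53.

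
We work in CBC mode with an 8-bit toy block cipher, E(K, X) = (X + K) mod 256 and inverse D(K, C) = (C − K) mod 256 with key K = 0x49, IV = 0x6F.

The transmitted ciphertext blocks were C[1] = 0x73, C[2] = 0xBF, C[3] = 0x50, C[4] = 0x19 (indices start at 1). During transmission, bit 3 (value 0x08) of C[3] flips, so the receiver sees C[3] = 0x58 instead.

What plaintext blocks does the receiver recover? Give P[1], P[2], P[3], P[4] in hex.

P[1] = 0x45, P[2] = 0x05, P[3] = 0xB0, P[4] = 0x88

CBC decryption: P_i = D(K, C_i) ⊕ C_{i−1}, with C_{0} = IV.
Only C[3] changed, to 0x58. In CBC, a change in C_i garbles P_i and flips the same bit in P_{i+1}. Decrypting the received ciphertext:
P[1]: D(K, 0x73) = 0x2A; 0x2A ⊕ 0x6F = 0x45.
P[2]: D(K, 0xBF) = 0x76; 0x76 ⊕ 0x73 = 0x05.
P[3]: D(K, 0x58) = 0x0F; 0x0F ⊕ 0xBF = 0xB0.
P[4]: D(K, 0x19) = 0xD0; 0xD0 ⊕ 0x58 = 0x88.
Blocks that differ from the original plaintext: P[3], P[4].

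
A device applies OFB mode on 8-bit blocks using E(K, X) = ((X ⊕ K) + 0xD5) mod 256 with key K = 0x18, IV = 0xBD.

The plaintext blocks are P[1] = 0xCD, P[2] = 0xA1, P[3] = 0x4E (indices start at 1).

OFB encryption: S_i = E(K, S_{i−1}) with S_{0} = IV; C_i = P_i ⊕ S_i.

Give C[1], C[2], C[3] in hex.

C[1]: S = E(K, 0xBD) = 0x7A; 0xCD ⊕ 0x7A = 0xB7.
C[2]: S = E(K, 0x7A) = 0x37; 0xA1 ⊕ 0x37 = 0x96.
C[3]: S = E(K, 0x37) = 0x04; 0x4E ⊕ 0x04 = 0x4A.

C[1] = 0xB7, C[2] = 0x96, C[3] = 0x4A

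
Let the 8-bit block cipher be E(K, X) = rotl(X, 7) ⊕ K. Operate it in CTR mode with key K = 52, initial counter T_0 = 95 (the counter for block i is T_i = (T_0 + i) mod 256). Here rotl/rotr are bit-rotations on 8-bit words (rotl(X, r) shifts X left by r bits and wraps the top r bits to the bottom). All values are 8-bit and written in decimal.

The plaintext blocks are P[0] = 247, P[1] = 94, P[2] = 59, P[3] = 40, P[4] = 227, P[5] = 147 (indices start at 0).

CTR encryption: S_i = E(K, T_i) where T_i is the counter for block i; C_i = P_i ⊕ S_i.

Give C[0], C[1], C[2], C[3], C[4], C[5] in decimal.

C[0]: T = 95, S = E(K, T) = 155; 247 ⊕ 155 = 108.
C[1]: T = 96, S = E(K, T) = 4; 94 ⊕ 4 = 90.
C[2]: T = 97, S = E(K, T) = 132; 59 ⊕ 132 = 191.
C[3]: T = 98, S = E(K, T) = 5; 40 ⊕ 5 = 45.
C[4]: T = 99, S = E(K, T) = 133; 227 ⊕ 133 = 102.
C[5]: T = 100, S = E(K, T) = 6; 147 ⊕ 6 = 149.

C[0] = 108, C[1] = 90, C[2] = 191, C[3] = 45, C[4] = 102, C[5] = 149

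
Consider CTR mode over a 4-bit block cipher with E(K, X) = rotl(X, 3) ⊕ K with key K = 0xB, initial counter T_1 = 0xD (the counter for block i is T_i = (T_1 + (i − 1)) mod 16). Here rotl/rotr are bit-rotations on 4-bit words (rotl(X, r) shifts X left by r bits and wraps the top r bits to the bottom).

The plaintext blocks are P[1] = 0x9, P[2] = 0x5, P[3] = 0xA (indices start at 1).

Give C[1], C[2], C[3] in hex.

C[1] = 0xC, C[2] = 0x9, C[3] = 0xE

CTR encryption: S_i = E(K, T_i) where T_i is the counter for block i; C_i = P_i ⊕ S_i.
C[1]: T = 0xD, S = E(K, T) = 0x5; 0x9 ⊕ 0x5 = 0xC.
C[2]: T = 0xE, S = E(K, T) = 0xC; 0x5 ⊕ 0xC = 0x9.
C[3]: T = 0xF, S = E(K, T) = 0x4; 0xA ⊕ 0x4 = 0xE.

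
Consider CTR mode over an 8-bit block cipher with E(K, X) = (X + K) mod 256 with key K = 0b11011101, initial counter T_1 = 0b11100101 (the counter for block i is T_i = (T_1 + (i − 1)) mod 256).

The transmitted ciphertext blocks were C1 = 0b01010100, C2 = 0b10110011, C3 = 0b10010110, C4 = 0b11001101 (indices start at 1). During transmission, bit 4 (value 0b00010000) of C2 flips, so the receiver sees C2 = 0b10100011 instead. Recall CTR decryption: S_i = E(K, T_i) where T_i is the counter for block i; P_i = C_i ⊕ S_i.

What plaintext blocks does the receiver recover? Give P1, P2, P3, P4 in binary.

Only C2 changed, to 0b10100011. In CTR, a change in C_i flips the same bit in P_i only; the keystream is unaffected. Decrypting the received ciphertext:
P1: T = 0b11100101, S = E(K, T) = 0b11000010; 0b01010100 ⊕ 0b11000010 = 0b10010110.
P2: T = 0b11100110, S = E(K, T) = 0b11000011; 0b10100011 ⊕ 0b11000011 = 0b01100000.
P3: T = 0b11100111, S = E(K, T) = 0b11000100; 0b10010110 ⊕ 0b11000100 = 0b01010010.
P4: T = 0b11101000, S = E(K, T) = 0b11000101; 0b11001101 ⊕ 0b11000101 = 0b00001000.
Blocks that differ from the original plaintext: P2.

P1 = 0b10010110, P2 = 0b01100000, P3 = 0b01010010, P4 = 0b00001000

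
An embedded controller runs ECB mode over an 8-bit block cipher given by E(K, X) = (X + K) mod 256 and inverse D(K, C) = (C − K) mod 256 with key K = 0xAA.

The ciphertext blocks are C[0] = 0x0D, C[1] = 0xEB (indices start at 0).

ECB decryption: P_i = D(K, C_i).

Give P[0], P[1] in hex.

P[0] = 0x63, P[1] = 0x41

P[0]: D(K, 0x0D) = 0x63.
P[1]: D(K, 0xEB) = 0x41.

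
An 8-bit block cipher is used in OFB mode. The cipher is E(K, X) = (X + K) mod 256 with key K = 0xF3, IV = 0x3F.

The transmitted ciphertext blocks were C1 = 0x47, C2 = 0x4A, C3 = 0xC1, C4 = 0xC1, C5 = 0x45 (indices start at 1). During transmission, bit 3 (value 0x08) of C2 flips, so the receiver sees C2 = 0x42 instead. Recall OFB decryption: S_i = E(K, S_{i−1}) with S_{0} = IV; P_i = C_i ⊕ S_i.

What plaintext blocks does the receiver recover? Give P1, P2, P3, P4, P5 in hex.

P1 = 0x75, P2 = 0x67, P3 = 0xD9, P4 = 0xCA, P5 = 0xBB

Only C2 changed, to 0x42. In OFB, a change in C_i flips the same bit in P_i only; the keystream is unaffected. Decrypting the received ciphertext:
P1: S = E(K, 0x3F) = 0x32; 0x47 ⊕ 0x32 = 0x75.
P2: S = E(K, 0x32) = 0x25; 0x42 ⊕ 0x25 = 0x67.
P3: S = E(K, 0x25) = 0x18; 0xC1 ⊕ 0x18 = 0xD9.
P4: S = E(K, 0x18) = 0x0B; 0xC1 ⊕ 0x0B = 0xCA.
P5: S = E(K, 0x0B) = 0xFE; 0x45 ⊕ 0xFE = 0xBB.
Blocks that differ from the original plaintext: P2.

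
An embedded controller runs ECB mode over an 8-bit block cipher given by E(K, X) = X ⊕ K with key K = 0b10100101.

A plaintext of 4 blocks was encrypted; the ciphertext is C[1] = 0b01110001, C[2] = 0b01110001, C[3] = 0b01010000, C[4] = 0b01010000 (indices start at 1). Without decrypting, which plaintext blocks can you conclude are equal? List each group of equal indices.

P[1] = P[2]; P[3] = P[4]

ECB encrypts each block independently with the same key, so equal ciphertext blocks imply equal plaintext blocks.
C[1] = C[2] = 0b01110001, so P[1] = P[2].
C[3] = C[4] = 0b01010000, so P[3] = P[4].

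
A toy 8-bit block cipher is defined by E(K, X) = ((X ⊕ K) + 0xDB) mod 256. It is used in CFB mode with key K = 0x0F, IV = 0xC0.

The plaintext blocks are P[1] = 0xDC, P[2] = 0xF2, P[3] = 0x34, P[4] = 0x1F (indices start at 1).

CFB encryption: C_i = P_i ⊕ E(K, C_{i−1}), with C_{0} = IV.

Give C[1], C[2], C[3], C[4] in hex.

C[1]: E(K, 0xC0) = 0xAA; 0xDC ⊕ 0xAA = 0x76.
C[2]: E(K, 0x76) = 0x54; 0xF2 ⊕ 0x54 = 0xA6.
C[3]: E(K, 0xA6) = 0x84; 0x34 ⊕ 0x84 = 0xB0.
C[4]: E(K, 0xB0) = 0x9A; 0x1F ⊕ 0x9A = 0x85.

C[1] = 0x76, C[2] = 0xA6, C[3] = 0xB0, C[4] = 0x85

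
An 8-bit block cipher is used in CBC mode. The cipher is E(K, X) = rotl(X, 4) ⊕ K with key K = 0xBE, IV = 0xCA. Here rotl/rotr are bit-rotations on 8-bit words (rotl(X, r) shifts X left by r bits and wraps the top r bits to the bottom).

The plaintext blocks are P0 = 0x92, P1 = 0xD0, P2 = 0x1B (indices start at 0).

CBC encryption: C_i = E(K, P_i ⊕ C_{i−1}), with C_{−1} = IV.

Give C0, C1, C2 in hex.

C0: P0 ⊕ 0xCA = 0x58; E(K, 0x58) = 0x3B.
C1: P1 ⊕ 0x3B = 0xEB; E(K, 0xEB) = 0x00.
C2: P2 ⊕ 0x00 = 0x1B; E(K, 0x1B) = 0x0F.

C0 = 0x3B, C1 = 0x00, C2 = 0x0F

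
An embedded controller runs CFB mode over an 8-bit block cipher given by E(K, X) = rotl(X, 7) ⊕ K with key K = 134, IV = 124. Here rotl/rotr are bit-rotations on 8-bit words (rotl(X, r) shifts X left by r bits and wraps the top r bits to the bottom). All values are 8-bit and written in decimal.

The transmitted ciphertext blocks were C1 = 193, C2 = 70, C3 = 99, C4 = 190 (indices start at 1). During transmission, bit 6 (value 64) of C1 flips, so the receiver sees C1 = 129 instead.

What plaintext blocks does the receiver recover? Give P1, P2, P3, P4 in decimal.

P1 = 57, P2 = 0, P3 = 198, P4 = 137

CFB decryption: P_i = C_i ⊕ E(K, C_{i−1}), with C_{0} = IV.
Only C1 changed, to 129. In CFB, a change in C_i flips the same bit in P_i and garbles P_{i+1}. Decrypting the received ciphertext:
P1: E(K, 124) = 184; 129 ⊕ 184 = 57.
P2: E(K, 129) = 70; 70 ⊕ 70 = 0.
P3: E(K, 70) = 165; 99 ⊕ 165 = 198.
P4: E(K, 99) = 55; 190 ⊕ 55 = 137.
Blocks that differ from the original plaintext: P1, P2.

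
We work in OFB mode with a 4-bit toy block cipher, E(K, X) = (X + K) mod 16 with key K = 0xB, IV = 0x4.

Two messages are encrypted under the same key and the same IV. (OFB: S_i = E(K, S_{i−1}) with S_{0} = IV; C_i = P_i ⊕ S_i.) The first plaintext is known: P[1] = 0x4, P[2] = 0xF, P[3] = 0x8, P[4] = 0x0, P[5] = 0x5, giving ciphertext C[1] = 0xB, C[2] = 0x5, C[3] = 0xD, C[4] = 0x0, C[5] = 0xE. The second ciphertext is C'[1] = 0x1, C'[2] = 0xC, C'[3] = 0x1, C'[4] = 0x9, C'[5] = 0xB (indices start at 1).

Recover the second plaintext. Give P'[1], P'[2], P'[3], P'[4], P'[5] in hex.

P'[1] = 0xE, P'[2] = 0x6, P'[3] = 0x4, P'[4] = 0x9, P'[5] = 0x0

In OFB with a reused IV, both messages share the same keystream S_i, so C_i ⊕ C'_i = P_i ⊕ P'_i and thus P'_i = P_i ⊕ C_i ⊕ C'_i.
P'[1]: 0x4 ⊕ 0xB ⊕ 0x1 = 0xE.
P'[2]: 0xF ⊕ 0x5 ⊕ 0xC = 0x6.
P'[3]: 0x8 ⊕ 0xD ⊕ 0x1 = 0x4.
P'[4]: 0x0 ⊕ 0x0 ⊕ 0x9 = 0x9.
P'[5]: 0x5 ⊕ 0xE ⊕ 0xB = 0x0.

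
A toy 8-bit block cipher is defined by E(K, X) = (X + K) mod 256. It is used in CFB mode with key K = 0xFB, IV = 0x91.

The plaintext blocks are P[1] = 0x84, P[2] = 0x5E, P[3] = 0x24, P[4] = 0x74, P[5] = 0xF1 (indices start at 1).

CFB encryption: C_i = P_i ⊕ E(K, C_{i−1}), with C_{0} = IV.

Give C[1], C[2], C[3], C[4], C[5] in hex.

C[1] = 0x08, C[2] = 0x5D, C[3] = 0x7C, C[4] = 0x03, C[5] = 0x0F

C[1]: E(K, 0x91) = 0x8C; 0x84 ⊕ 0x8C = 0x08.
C[2]: E(K, 0x08) = 0x03; 0x5E ⊕ 0x03 = 0x5D.
C[3]: E(K, 0x5D) = 0x58; 0x24 ⊕ 0x58 = 0x7C.
C[4]: E(K, 0x7C) = 0x77; 0x74 ⊕ 0x77 = 0x03.
C[5]: E(K, 0x03) = 0xFE; 0xF1 ⊕ 0xFE = 0x0F.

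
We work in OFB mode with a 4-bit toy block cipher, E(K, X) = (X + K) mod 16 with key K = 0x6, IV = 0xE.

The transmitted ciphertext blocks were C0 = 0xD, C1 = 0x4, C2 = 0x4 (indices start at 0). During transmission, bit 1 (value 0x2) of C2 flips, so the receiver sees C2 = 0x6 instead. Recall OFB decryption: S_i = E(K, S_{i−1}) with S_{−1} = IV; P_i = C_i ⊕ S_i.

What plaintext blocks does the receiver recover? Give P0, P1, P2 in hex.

P0 = 0x9, P1 = 0xE, P2 = 0x6

Only C2 changed, to 0x6. In OFB, a change in C_i flips the same bit in P_i only; the keystream is unaffected. Decrypting the received ciphertext:
P0: S = E(K, 0xE) = 0x4; 0xD ⊕ 0x4 = 0x9.
P1: S = E(K, 0x4) = 0xA; 0x4 ⊕ 0xA = 0xE.
P2: S = E(K, 0xA) = 0x0; 0x6 ⊕ 0x0 = 0x6.
Blocks that differ from the original plaintext: P2.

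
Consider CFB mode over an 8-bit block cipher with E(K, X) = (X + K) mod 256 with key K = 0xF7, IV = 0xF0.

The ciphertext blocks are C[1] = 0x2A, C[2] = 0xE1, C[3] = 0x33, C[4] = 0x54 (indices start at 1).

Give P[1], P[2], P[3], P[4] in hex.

CFB decryption: P_i = C_i ⊕ E(K, C_{i−1}), with C_{0} = IV.
P[1]: E(K, 0xF0) = 0xE7; 0x2A ⊕ 0xE7 = 0xCD.
P[2]: E(K, 0x2A) = 0x21; 0xE1 ⊕ 0x21 = 0xC0.
P[3]: E(K, 0xE1) = 0xD8; 0x33 ⊕ 0xD8 = 0xEB.
P[4]: E(K, 0x33) = 0x2A; 0x54 ⊕ 0x2A = 0x7E.

P[1] = 0xCD, P[2] = 0xC0, P[3] = 0xEB, P[4] = 0x7E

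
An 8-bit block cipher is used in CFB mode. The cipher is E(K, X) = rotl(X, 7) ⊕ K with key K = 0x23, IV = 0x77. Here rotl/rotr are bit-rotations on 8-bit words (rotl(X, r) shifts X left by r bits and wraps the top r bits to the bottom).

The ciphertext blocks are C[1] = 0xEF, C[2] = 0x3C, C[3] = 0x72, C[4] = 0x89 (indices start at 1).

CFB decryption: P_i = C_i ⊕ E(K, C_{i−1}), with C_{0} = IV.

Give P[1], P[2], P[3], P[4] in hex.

P[1] = 0x77, P[2] = 0xE8, P[3] = 0x4F, P[4] = 0x93

P[1]: E(K, 0x77) = 0x98; 0xEF ⊕ 0x98 = 0x77.
P[2]: E(K, 0xEF) = 0xD4; 0x3C ⊕ 0xD4 = 0xE8.
P[3]: E(K, 0x3C) = 0x3D; 0x72 ⊕ 0x3D = 0x4F.
P[4]: E(K, 0x72) = 0x1A; 0x89 ⊕ 0x1A = 0x93.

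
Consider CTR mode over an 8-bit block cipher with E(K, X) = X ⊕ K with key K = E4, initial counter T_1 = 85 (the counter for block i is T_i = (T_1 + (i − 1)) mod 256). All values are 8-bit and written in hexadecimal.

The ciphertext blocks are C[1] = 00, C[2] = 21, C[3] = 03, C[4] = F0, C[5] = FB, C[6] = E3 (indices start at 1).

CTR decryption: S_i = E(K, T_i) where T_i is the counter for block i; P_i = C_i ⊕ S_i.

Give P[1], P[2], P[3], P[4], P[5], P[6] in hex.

P[1] = 61, P[2] = 43, P[3] = 60, P[4] = 9C, P[5] = 96, P[6] = 8D

P[1]: T = 85, S = E(K, T) = 61; 00 ⊕ 61 = 61.
P[2]: T = 86, S = E(K, T) = 62; 21 ⊕ 62 = 43.
P[3]: T = 87, S = E(K, T) = 63; 03 ⊕ 63 = 60.
P[4]: T = 88, S = E(K, T) = 6C; F0 ⊕ 6C = 9C.
P[5]: T = 89, S = E(K, T) = 6D; FB ⊕ 6D = 96.
P[6]: T = 8A, S = E(K, T) = 6E; E3 ⊕ 6E = 8D.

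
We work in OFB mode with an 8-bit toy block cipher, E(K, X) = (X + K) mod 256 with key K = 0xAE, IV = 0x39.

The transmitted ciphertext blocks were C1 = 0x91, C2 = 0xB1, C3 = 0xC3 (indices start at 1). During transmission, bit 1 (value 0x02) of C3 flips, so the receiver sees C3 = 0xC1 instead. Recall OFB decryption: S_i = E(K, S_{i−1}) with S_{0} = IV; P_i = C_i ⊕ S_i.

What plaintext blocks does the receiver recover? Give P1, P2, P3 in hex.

Only C3 changed, to 0xC1. In OFB, a change in C_i flips the same bit in P_i only; the keystream is unaffected. Decrypting the received ciphertext:
P1: S = E(K, 0x39) = 0xE7; 0x91 ⊕ 0xE7 = 0x76.
P2: S = E(K, 0xE7) = 0x95; 0xB1 ⊕ 0x95 = 0x24.
P3: S = E(K, 0x95) = 0x43; 0xC1 ⊕ 0x43 = 0x82.
Blocks that differ from the original plaintext: P3.

P1 = 0x76, P2 = 0x24, P3 = 0x82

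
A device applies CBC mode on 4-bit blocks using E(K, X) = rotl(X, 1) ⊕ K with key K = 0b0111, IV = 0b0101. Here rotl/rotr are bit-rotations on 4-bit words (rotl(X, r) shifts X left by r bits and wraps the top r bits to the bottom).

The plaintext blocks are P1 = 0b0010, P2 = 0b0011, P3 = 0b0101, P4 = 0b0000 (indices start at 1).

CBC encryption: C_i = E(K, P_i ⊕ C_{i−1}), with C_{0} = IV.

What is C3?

C3 = 0b1001

C1: P1 ⊕ 0b0101 = 0b0111; E(K, 0b0111) = 0b1001.
C2: P2 ⊕ 0b1001 = 0b1010; E(K, 0b1010) = 0b0010.
C3: P3 ⊕ 0b0010 = 0b0111; E(K, 0b0111) = 0b1001.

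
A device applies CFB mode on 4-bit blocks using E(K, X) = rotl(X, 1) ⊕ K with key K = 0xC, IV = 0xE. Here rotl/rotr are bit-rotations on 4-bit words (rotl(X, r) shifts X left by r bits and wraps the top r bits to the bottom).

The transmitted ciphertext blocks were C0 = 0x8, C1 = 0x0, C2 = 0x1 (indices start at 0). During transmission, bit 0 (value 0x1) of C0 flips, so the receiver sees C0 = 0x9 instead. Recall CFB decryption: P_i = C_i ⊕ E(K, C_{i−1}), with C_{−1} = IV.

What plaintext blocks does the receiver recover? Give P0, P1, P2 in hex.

P0 = 0x8, P1 = 0xF, P2 = 0xD

Only C0 changed, to 0x9. In CFB, a change in C_i flips the same bit in P_i and garbles P_{i+1}. Decrypting the received ciphertext:
P0: E(K, 0xE) = 0x1; 0x9 ⊕ 0x1 = 0x8.
P1: E(K, 0x9) = 0xF; 0x0 ⊕ 0xF = 0xF.
P2: E(K, 0x0) = 0xC; 0x1 ⊕ 0xC = 0xD.
Blocks that differ from the original plaintext: P0, P1.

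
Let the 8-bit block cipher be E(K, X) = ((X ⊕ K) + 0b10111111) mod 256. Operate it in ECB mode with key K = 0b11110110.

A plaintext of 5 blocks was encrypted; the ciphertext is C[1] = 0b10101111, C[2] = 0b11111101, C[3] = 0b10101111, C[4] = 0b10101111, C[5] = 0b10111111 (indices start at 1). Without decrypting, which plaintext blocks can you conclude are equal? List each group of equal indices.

ECB encrypts each block independently with the same key, so equal ciphertext blocks imply equal plaintext blocks.
C[1] = C[3] = C[4] = 0b10101111, so P[1] = P[3] = P[4].

P[1] = P[3] = P[4]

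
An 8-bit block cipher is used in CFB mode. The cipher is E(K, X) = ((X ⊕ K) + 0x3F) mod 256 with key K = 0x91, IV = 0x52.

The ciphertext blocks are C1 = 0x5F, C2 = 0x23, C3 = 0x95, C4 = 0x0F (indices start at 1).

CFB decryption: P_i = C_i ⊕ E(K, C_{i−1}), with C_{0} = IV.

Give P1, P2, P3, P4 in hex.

P1 = 0x5D, P2 = 0x2E, P3 = 0x64, P4 = 0x4C

P1: E(K, 0x52) = 0x02; 0x5F ⊕ 0x02 = 0x5D.
P2: E(K, 0x5F) = 0x0D; 0x23 ⊕ 0x0D = 0x2E.
P3: E(K, 0x23) = 0xF1; 0x95 ⊕ 0xF1 = 0x64.
P4: E(K, 0x95) = 0x43; 0x0F ⊕ 0x43 = 0x4C.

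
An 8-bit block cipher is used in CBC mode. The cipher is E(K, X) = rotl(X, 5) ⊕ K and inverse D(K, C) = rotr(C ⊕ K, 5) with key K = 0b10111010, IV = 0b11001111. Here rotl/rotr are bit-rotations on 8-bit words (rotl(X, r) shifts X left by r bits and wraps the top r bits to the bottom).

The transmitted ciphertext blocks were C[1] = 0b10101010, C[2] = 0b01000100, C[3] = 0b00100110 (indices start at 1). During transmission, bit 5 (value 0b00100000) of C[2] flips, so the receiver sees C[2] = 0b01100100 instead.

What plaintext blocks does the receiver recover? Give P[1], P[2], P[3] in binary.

CBC decryption: P_i = D(K, C_i) ⊕ C_{i−1}, with C_{0} = IV.
Only C[2] changed, to 0b01100100. In CBC, a change in C_i garbles P_i and flips the same bit in P_{i+1}. Decrypting the received ciphertext:
P[1]: D(K, 0b10101010) = 0b10000000; 0b10000000 ⊕ 0b11001111 = 0b01001111.
P[2]: D(K, 0b01100100) = 0b11110110; 0b11110110 ⊕ 0b10101010 = 0b01011100.
P[3]: D(K, 0b00100110) = 0b11100100; 0b11100100 ⊕ 0b01100100 = 0b10000000.
Blocks that differ from the original plaintext: P[2], P[3].

P[1] = 0b01001111, P[2] = 0b01011100, P[3] = 0b10000000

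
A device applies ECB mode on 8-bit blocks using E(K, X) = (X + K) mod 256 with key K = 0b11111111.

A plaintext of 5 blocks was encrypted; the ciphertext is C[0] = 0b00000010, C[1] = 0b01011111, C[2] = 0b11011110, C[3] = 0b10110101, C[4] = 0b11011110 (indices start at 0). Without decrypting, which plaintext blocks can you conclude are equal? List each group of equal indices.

ECB encrypts each block independently with the same key, so equal ciphertext blocks imply equal plaintext blocks.
C[2] = C[4] = 0b11011110, so P[2] = P[4].

P[2] = P[4]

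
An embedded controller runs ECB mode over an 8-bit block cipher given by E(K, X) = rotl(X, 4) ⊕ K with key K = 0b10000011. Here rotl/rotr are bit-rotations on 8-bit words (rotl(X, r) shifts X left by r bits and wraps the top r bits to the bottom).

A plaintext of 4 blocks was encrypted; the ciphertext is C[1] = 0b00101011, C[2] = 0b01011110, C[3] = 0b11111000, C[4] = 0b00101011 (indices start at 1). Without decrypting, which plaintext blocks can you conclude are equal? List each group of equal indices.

P[1] = P[4]

ECB encrypts each block independently with the same key, so equal ciphertext blocks imply equal plaintext blocks.
C[1] = C[4] = 0b00101011, so P[1] = P[4].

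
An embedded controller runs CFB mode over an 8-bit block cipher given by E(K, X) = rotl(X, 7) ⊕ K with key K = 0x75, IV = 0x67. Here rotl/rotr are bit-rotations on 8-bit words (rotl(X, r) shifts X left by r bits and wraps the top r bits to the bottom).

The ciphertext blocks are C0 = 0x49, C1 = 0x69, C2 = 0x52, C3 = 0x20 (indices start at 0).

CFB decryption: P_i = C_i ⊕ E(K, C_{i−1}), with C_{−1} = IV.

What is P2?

P2 = 0x93

P2: E(K, 0x69) = 0xC1; 0x52 ⊕ 0xC1 = 0x93.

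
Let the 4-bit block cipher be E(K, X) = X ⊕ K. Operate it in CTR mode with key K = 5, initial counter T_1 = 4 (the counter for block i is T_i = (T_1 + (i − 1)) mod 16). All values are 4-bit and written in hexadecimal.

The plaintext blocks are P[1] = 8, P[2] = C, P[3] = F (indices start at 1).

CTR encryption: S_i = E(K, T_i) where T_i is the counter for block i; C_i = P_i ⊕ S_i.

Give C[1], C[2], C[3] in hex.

C[1]: T = 4, S = E(K, T) = 1; 8 ⊕ 1 = 9.
C[2]: T = 5, S = E(K, T) = 0; C ⊕ 0 = C.
C[3]: T = 6, S = E(K, T) = 3; F ⊕ 3 = C.

C[1] = 9, C[2] = C, C[3] = C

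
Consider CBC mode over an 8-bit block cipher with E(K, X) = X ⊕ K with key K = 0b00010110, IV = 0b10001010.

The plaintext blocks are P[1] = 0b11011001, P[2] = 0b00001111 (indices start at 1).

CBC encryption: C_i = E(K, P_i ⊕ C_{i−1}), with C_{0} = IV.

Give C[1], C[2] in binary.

C[1] = 0b01000101, C[2] = 0b01011100

C[1]: P[1] ⊕ 0b10001010 = 0b01010011; E(K, 0b01010011) = 0b01000101.
C[2]: P[2] ⊕ 0b01000101 = 0b01001010; E(K, 0b01001010) = 0b01011100.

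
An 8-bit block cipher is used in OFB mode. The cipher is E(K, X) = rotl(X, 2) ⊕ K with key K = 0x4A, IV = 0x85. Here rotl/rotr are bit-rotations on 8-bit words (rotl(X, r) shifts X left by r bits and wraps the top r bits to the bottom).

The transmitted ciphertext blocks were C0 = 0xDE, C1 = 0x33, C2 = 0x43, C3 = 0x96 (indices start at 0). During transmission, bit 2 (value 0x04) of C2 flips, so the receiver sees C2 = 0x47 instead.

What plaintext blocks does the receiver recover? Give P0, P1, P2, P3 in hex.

P0 = 0x82, P1 = 0x08, P2 = 0xE1, P3 = 0x46

OFB decryption: S_i = E(K, S_{i−1}) with S_{−1} = IV; P_i = C_i ⊕ S_i.
Only C2 changed, to 0x47. In OFB, a change in C_i flips the same bit in P_i only; the keystream is unaffected. Decrypting the received ciphertext:
P0: S = E(K, 0x85) = 0x5C; 0xDE ⊕ 0x5C = 0x82.
P1: S = E(K, 0x5C) = 0x3B; 0x33 ⊕ 0x3B = 0x08.
P2: S = E(K, 0x3B) = 0xA6; 0x47 ⊕ 0xA6 = 0xE1.
P3: S = E(K, 0xA6) = 0xD0; 0x96 ⊕ 0xD0 = 0x46.
Blocks that differ from the original plaintext: P2.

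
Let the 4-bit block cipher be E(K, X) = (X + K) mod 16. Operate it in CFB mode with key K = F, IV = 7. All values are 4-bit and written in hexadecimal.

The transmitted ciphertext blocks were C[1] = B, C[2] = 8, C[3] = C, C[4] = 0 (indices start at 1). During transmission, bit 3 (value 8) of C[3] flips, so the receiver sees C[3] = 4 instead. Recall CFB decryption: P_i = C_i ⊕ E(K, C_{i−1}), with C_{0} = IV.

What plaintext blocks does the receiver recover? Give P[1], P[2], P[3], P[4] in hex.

P[1] = D, P[2] = 2, P[3] = 3, P[4] = 3

Only C[3] changed, to 4. In CFB, a change in C_i flips the same bit in P_i and garbles P_{i+1}. Decrypting the received ciphertext:
P[1]: E(K, 7) = 6; B ⊕ 6 = D.
P[2]: E(K, B) = A; 8 ⊕ A = 2.
P[3]: E(K, 8) = 7; 4 ⊕ 7 = 3.
P[4]: E(K, 4) = 3; 0 ⊕ 3 = 3.
Blocks that differ from the original plaintext: P[3], P[4].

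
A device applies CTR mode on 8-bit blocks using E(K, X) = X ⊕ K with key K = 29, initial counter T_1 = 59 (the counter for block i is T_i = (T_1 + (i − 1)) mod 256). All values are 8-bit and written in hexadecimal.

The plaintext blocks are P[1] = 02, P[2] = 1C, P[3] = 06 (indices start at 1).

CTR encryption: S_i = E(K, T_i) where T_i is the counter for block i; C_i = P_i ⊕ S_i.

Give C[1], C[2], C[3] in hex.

C[1] = 72, C[2] = 6F, C[3] = 74

C[1]: T = 59, S = E(K, T) = 70; 02 ⊕ 70 = 72.
C[2]: T = 5A, S = E(K, T) = 73; 1C ⊕ 73 = 6F.
C[3]: T = 5B, S = E(K, T) = 72; 06 ⊕ 72 = 74.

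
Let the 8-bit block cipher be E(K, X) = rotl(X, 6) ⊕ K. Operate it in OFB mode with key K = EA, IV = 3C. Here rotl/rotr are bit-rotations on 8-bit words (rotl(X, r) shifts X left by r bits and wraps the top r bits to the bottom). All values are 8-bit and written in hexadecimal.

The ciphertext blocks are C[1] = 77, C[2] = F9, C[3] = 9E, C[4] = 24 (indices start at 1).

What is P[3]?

P[3] = 90

OFB decryption: S_i = E(K, S_{i−1}) with S_{0} = IV; P_i = C_i ⊕ S_i.
P[1]: S = E(K, 3C) = E5; 77 ⊕ E5 = 92.
P[2]: S = E(K, E5) = 93; F9 ⊕ 93 = 6A.
P[3]: S = E(K, 93) = 0E; 9E ⊕ 0E = 90.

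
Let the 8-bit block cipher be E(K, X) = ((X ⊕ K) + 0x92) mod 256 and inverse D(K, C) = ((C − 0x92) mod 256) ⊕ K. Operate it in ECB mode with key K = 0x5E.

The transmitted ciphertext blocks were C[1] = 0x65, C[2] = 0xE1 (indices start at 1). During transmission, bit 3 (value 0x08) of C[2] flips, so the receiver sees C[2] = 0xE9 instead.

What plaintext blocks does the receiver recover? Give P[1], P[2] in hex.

ECB decryption: P_i = D(K, C_i).
Only C[2] changed, to 0xE9. In ECB, a change in C_i affects only P_i. Decrypting the received ciphertext:
P[1]: D(K, 0x65) = 0x8D.
P[2]: D(K, 0xE9) = 0x09.
Blocks that differ from the original plaintext: P[2].

P[1] = 0x8D, P[2] = 0x09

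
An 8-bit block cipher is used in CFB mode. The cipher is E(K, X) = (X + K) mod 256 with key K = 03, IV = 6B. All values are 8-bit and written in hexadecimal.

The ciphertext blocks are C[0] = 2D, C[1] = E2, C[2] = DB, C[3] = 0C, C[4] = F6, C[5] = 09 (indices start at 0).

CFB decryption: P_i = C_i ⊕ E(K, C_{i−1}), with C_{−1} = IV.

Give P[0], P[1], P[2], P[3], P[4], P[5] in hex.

P[0]: E(K, 6B) = 6E; 2D ⊕ 6E = 43.
P[1]: E(K, 2D) = 30; E2 ⊕ 30 = D2.
P[2]: E(K, E2) = E5; DB ⊕ E5 = 3E.
P[3]: E(K, DB) = DE; 0C ⊕ DE = D2.
P[4]: E(K, 0C) = 0F; F6 ⊕ 0F = F9.
P[5]: E(K, F6) = F9; 09 ⊕ F9 = F0.

P[0] = 43, P[1] = D2, P[2] = 3E, P[3] = D2, P[4] = F9, P[5] = F0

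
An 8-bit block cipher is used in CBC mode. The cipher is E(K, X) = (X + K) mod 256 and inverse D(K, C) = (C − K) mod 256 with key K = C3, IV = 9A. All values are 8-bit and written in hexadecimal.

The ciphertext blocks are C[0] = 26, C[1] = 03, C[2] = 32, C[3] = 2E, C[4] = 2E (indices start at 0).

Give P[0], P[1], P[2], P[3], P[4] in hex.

P[0] = F9, P[1] = 66, P[2] = 6C, P[3] = 59, P[4] = 45

CBC decryption: P_i = D(K, C_i) ⊕ C_{i−1}, with C_{−1} = IV.
P[0]: D(K, 26) = 63; 63 ⊕ 9A = F9.
P[1]: D(K, 03) = 40; 40 ⊕ 26 = 66.
P[2]: D(K, 32) = 6F; 6F ⊕ 03 = 6C.
P[3]: D(K, 2E) = 6B; 6B ⊕ 32 = 59.
P[4]: D(K, 2E) = 6B; 6B ⊕ 2E = 45.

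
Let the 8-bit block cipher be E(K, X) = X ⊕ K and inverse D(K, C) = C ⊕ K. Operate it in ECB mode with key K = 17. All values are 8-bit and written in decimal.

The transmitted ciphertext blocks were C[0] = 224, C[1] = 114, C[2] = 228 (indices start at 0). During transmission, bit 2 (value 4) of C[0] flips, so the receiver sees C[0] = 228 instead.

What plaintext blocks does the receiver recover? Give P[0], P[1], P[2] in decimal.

ECB decryption: P_i = D(K, C_i).
Only C[0] changed, to 228. In ECB, a change in C_i affects only P_i. Decrypting the received ciphertext:
P[0]: D(K, 228) = 245.
P[1]: D(K, 114) = 99.
P[2]: D(K, 228) = 245.
Blocks that differ from the original plaintext: P[0].

P[0] = 245, P[1] = 99, P[2] = 245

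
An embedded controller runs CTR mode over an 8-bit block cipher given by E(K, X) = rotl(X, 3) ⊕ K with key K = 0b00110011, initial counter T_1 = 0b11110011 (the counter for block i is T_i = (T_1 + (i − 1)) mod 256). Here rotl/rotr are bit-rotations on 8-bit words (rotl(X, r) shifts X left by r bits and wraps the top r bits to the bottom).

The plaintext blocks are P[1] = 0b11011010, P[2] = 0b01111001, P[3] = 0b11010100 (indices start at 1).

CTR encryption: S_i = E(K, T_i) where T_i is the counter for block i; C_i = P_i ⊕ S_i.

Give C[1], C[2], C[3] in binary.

C[1] = 0b01110110, C[2] = 0b11101101, C[3] = 0b01001000

C[1]: T = 0b11110011, S = E(K, T) = 0b10101100; 0b11011010 ⊕ 0b10101100 = 0b01110110.
C[2]: T = 0b11110100, S = E(K, T) = 0b10010100; 0b01111001 ⊕ 0b10010100 = 0b11101101.
C[3]: T = 0b11110101, S = E(K, T) = 0b10011100; 0b11010100 ⊕ 0b10011100 = 0b01001000.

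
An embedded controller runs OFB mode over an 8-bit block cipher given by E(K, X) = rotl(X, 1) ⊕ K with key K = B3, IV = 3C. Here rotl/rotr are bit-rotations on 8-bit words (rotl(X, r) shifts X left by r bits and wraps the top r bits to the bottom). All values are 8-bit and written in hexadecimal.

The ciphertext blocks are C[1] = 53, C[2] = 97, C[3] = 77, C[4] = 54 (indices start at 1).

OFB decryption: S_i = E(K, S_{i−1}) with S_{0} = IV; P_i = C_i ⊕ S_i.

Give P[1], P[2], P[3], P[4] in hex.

P[1]: S = E(K, 3C) = CB; 53 ⊕ CB = 98.
P[2]: S = E(K, CB) = 24; 97 ⊕ 24 = B3.
P[3]: S = E(K, 24) = FB; 77 ⊕ FB = 8C.
P[4]: S = E(K, FB) = 44; 54 ⊕ 44 = 10.

P[1] = 98, P[2] = B3, P[3] = 8C, P[4] = 10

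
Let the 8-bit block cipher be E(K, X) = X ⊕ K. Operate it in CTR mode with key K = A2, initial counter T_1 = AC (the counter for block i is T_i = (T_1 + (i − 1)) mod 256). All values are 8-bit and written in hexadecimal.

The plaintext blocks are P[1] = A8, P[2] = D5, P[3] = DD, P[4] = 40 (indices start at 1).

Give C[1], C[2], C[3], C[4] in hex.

C[1] = A6, C[2] = DA, C[3] = D1, C[4] = 4D

CTR encryption: S_i = E(K, T_i) where T_i is the counter for block i; C_i = P_i ⊕ S_i.
C[1]: T = AC, S = E(K, T) = 0E; A8 ⊕ 0E = A6.
C[2]: T = AD, S = E(K, T) = 0F; D5 ⊕ 0F = DA.
C[3]: T = AE, S = E(K, T) = 0C; DD ⊕ 0C = D1.
C[4]: T = AF, S = E(K, T) = 0D; 40 ⊕ 0D = 4D.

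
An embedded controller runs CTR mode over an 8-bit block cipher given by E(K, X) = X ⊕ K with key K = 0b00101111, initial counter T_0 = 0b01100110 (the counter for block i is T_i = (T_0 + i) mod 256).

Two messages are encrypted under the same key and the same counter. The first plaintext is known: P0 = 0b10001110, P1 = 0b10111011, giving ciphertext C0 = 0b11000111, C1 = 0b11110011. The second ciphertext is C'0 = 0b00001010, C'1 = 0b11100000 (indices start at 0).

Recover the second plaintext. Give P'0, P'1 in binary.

P'0 = 0b01000011, P'1 = 0b10101000

In CTR with a reused counter, both messages share the same keystream S_i, so C_i ⊕ C'_i = P_i ⊕ P'_i and thus P'_i = P_i ⊕ C_i ⊕ C'_i.
P'0: 0b10001110 ⊕ 0b11000111 ⊕ 0b00001010 = 0b01000011.
P'1: 0b10111011 ⊕ 0b11110011 ⊕ 0b11100000 = 0b10101000.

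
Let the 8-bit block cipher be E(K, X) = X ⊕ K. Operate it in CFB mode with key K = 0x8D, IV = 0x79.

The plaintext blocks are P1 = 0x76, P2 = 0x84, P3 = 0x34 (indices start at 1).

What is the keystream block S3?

CFB encryption: C_i = P_i ⊕ E(K, C_{i−1}), with C_{0} = IV.
C1: E(K, 0x79) = 0xF4; 0x76 ⊕ 0xF4 = 0x82.
C2: E(K, 0x82) = 0x0F; 0x84 ⊕ 0x0F = 0x8B.
C3: E(K, 0x8B) = 0x06; 0x34 ⊕ 0x06 = 0x32.
So S3 = 0x06.

0x06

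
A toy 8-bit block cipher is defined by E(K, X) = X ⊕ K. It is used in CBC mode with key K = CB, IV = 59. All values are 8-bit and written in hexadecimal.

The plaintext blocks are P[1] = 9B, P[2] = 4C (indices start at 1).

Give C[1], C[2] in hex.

C[1] = 09, C[2] = 8E

CBC encryption: C_i = E(K, P_i ⊕ C_{i−1}), with C_{0} = IV.
C[1]: P[1] ⊕ 59 = C2; E(K, C2) = 09.
C[2]: P[2] ⊕ 09 = 45; E(K, 45) = 8E.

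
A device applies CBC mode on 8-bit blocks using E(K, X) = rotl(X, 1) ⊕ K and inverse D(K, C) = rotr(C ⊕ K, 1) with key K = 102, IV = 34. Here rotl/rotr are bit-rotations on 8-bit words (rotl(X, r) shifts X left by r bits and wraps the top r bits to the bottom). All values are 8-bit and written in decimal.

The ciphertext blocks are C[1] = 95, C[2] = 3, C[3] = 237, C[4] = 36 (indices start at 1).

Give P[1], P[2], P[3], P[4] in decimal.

CBC decryption: P_i = D(K, C_i) ⊕ C_{i−1}, with C_{0} = IV.
P[1]: D(K, 95) = 156; 156 ⊕ 34 = 190.
P[2]: D(K, 3) = 178; 178 ⊕ 95 = 237.
P[3]: D(K, 237) = 197; 197 ⊕ 3 = 198.
P[4]: D(K, 36) = 33; 33 ⊕ 237 = 204.

P[1] = 190, P[2] = 237, P[3] = 198, P[4] = 204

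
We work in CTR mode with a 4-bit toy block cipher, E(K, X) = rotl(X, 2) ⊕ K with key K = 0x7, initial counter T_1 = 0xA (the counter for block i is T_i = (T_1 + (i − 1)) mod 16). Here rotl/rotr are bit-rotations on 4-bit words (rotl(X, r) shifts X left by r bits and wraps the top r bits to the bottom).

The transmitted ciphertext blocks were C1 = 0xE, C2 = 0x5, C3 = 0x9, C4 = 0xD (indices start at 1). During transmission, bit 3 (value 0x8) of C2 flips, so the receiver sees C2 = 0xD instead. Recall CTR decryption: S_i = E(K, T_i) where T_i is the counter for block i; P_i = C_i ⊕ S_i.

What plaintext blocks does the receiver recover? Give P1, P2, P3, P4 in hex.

Only C2 changed, to 0xD. In CTR, a change in C_i flips the same bit in P_i only; the keystream is unaffected. Decrypting the received ciphertext:
P1: T = 0xA, S = E(K, T) = 0xD; 0xE ⊕ 0xD = 0x3.
P2: T = 0xB, S = E(K, T) = 0x9; 0xD ⊕ 0x9 = 0x4.
P3: T = 0xC, S = E(K, T) = 0x4; 0x9 ⊕ 0x4 = 0xD.
P4: T = 0xD, S = E(K, T) = 0x0; 0xD ⊕ 0x0 = 0xD.
Blocks that differ from the original plaintext: P2.

P1 = 0x3, P2 = 0x4, P3 = 0xD, P4 = 0xD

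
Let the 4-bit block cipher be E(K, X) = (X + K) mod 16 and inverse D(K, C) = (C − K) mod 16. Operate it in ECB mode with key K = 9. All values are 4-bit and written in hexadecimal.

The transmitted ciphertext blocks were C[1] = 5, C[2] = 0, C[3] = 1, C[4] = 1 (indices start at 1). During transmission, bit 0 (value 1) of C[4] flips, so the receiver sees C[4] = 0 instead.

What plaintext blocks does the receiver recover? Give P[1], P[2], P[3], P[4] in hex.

ECB decryption: P_i = D(K, C_i).
Only C[4] changed, to 0. In ECB, a change in C_i affects only P_i. Decrypting the received ciphertext:
P[1]: D(K, 5) = C.
P[2]: D(K, 0) = 7.
P[3]: D(K, 1) = 8.
P[4]: D(K, 0) = 7.
Blocks that differ from the original plaintext: P[4].

P[1] = C, P[2] = 7, P[3] = 8, P[4] = 7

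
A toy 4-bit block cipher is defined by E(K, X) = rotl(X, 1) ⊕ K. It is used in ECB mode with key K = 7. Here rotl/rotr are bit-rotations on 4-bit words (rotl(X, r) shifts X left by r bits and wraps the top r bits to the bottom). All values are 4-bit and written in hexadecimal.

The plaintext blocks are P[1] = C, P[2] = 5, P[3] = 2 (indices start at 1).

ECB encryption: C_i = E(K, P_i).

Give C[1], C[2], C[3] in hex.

C[1] = E, C[2] = D, C[3] = 3

C[1]: E(K, C) = E.
C[2]: E(K, 5) = D.
C[3]: E(K, 2) = 3.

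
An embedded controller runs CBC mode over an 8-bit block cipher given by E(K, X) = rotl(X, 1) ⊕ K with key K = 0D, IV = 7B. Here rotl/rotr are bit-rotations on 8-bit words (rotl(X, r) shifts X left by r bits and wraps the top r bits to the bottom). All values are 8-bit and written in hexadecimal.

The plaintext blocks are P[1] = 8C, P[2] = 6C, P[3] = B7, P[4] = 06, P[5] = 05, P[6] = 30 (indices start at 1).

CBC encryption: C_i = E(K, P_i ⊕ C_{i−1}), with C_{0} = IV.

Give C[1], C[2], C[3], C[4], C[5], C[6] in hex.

C[1] = E2, C[2] = 10, C[3] = 42, C[4] = 85, C[5] = 0C, C[6] = 75

C[1]: P[1] ⊕ 7B = F7; E(K, F7) = E2.
C[2]: P[2] ⊕ E2 = 8E; E(K, 8E) = 10.
C[3]: P[3] ⊕ 10 = A7; E(K, A7) = 42.
C[4]: P[4] ⊕ 42 = 44; E(K, 44) = 85.
C[5]: P[5] ⊕ 85 = 80; E(K, 80) = 0C.
C[6]: P[6] ⊕ 0C = 3C; E(K, 3C) = 75.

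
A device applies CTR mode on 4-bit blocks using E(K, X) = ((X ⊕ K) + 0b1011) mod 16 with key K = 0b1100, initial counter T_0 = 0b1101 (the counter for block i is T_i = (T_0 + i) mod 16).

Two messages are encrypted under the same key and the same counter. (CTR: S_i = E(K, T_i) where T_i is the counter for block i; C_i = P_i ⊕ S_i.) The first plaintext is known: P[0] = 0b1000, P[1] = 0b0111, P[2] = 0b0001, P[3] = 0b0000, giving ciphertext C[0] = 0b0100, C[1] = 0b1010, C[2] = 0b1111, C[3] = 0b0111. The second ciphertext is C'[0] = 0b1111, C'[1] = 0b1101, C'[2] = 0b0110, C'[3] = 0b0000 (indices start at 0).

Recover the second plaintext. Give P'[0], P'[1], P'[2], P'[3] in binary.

In CTR with a reused counter, both messages share the same keystream S_i, so C_i ⊕ C'_i = P_i ⊕ P'_i and thus P'_i = P_i ⊕ C_i ⊕ C'_i.
P'[0]: 0b1000 ⊕ 0b0100 ⊕ 0b1111 = 0b0011.
P'[1]: 0b0111 ⊕ 0b1010 ⊕ 0b1101 = 0b0000.
P'[2]: 0b0001 ⊕ 0b1111 ⊕ 0b0110 = 0b1000.
P'[3]: 0b0000 ⊕ 0b0111 ⊕ 0b0000 = 0b0111.

P'[0] = 0b0011, P'[1] = 0b0000, P'[2] = 0b1000, P'[3] = 0b0111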